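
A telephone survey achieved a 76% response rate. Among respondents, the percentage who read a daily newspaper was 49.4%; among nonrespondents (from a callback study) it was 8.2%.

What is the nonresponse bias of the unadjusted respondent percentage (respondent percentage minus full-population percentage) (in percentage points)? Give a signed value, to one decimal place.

Nonresponse fraction = 1 − 0.76 = 0.24.
Bias = (nonresponse fraction) × (respondent percentage − nonrespondent percentage)
     = 0.24 × (49.4 − 8.2) = 0.24 × 41.2 = 9.888.

+9.9 percentage points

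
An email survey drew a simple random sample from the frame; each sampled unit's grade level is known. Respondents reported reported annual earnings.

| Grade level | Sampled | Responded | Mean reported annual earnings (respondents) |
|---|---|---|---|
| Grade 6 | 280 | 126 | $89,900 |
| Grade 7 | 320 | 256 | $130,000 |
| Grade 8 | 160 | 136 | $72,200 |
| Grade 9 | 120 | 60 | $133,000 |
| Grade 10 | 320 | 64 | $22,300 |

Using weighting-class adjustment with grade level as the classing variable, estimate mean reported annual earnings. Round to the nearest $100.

Response rates by class: Grade 6 126/280 = 45%, Grade 7 256/320 = 80%, Grade 8 136/160 = 85%, Grade 9 60/120 = 50%, Grade 10 64/320 = 20%.
Each respondent's weight = sampled/responded in their class; summing within a class gives n_sampled, so:
  Grade 6: 280 × 89,900 = 25,172,000
  Grade 7: 320 × 130,000 = 41,600,000
  Grade 8: 160 × 72,200 = 11,552,000
  Grade 9: 120 × 133,000 = 15,960,000
  Grade 10: 320 × 22,300 = 7,136,000
Adjusted estimate = 101,420,000 / 1,200 = 84516.7 → $84,500.

$84,500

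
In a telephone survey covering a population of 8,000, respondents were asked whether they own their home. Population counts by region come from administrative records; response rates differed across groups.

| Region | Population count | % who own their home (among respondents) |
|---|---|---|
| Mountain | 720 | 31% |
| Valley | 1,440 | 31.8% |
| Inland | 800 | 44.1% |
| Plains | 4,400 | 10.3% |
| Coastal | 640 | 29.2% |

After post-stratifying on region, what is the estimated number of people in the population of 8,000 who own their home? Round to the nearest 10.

Each cell contributes its population count × the respondent rate:
  Mountain: 720 × 31% = 223.2
  Valley: 1,440 × 31.8% = 457.92
  Inland: 800 × 44.1% = 352.8
  Plains: 4,400 × 10.3% = 453.2
  Coastal: 640 × 29.2% = 186.88
Estimated total = 1674 → 1,670.

1,670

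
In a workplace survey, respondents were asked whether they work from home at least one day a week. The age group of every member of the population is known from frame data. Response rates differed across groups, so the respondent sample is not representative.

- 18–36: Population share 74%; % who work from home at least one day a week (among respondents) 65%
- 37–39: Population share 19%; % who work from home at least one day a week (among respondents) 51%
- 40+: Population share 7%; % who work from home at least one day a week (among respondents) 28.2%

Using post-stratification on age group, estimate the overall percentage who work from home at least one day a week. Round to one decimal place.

Reweight to the known age group distribution:
  18–36: 0.74 × 65 = 48.1
  37–39: 0.19 × 51 = 9.69
  40+: 0.07 × 28.2 = 1.974
Post-stratified estimate = 59.764 → 59.8%.

59.8%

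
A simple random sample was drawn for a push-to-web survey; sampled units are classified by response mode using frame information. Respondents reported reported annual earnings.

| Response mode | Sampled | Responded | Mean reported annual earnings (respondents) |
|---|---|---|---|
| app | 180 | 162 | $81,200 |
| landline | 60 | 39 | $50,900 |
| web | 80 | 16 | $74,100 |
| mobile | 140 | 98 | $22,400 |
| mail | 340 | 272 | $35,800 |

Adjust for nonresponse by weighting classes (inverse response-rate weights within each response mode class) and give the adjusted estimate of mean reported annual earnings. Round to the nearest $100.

Response rates by class: app 162/180 = 90%, landline 39/60 = 65%, web 16/80 = 20%, mobile 98/140 = 70%, mail 272/340 = 80%.
Weighting each respondent by the inverse class response rate inflates each class back to its sampled size, so the class weight is n_sampled:
  app: 180 × 81,200 = 14,616,000
  landline: 60 × 50,900 = 3,054,000
  web: 80 × 74,100 = 5,928,000
  mobile: 140 × 22,400 = 3,136,000
  mail: 340 × 35,800 = 12,172,000
Adjusted estimate = 38,906,000 / 800 = 48632.5 → $48,600.

$48,600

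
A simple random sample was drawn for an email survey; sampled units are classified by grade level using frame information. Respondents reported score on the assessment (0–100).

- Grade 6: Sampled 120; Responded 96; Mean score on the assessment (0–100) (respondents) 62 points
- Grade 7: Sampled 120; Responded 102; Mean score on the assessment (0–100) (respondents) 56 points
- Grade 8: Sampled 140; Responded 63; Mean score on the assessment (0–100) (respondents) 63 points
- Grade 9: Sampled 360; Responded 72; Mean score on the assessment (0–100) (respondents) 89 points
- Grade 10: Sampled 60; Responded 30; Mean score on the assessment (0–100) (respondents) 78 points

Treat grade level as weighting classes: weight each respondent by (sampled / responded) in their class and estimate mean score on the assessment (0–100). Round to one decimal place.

74.6

Class response rates: Grade 6 96/120 = 80%, Grade 7 102/120 = 85%, Grade 8 63/140 = 45%, Grade 9 72/360 = 20%, Grade 10 30/60 = 50%.
With weight = n_sampled/n_responded per class, the weighted class total is n_sampled:
  Grade 6: 120 × 62 = 7440
  Grade 7: 120 × 56 = 6720
  Grade 8: 140 × 63 = 8820
  Grade 9: 360 × 89 = 32,040
  Grade 10: 60 × 78 = 4680
Adjusted estimate = 59,700 / 800 = 74.625 → 74.6.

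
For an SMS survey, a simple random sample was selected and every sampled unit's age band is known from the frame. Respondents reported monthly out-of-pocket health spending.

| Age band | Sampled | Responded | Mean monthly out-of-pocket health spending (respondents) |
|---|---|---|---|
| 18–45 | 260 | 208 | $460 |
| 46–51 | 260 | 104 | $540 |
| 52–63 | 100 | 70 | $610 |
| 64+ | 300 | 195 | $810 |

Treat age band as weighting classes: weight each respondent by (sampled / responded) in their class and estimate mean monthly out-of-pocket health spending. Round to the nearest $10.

$610

Response rates by class: 18–45 208/260 = 80%, 46–51 104/260 = 40%, 52–63 70/100 = 70%, 64+ 195/300 = 65%.
Inverse-response-rate weighting restores each class to its sampled count, so class totals weight by n_sampled:
  18–45: 260 × 460 = 119,600
  46–51: 260 × 540 = 140,400
  52–63: 100 × 610 = 61,000
  64+: 300 × 810 = 243,000
Adjusted estimate = 564,000 / 920 = 613.043 → $610.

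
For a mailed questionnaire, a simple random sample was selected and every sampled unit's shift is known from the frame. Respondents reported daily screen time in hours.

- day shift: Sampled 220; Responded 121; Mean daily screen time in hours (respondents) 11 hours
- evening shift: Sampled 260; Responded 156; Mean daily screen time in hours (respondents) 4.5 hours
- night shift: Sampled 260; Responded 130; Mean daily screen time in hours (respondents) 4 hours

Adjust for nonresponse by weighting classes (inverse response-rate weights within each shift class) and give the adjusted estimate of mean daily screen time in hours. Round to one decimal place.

Class response rates: day shift 121/220 = 55%, evening shift 156/260 = 60%, night shift 130/260 = 50%.
Each respondent's weight = sampled/responded in their class; summing within a class gives n_sampled, so:
  day shift: 220 × 11 = 2420
  evening shift: 260 × 4.5 = 1170
  night shift: 260 × 4 = 1040
Adjusted estimate = 4630 / 740 = 6.25676 → 6.3.

6.3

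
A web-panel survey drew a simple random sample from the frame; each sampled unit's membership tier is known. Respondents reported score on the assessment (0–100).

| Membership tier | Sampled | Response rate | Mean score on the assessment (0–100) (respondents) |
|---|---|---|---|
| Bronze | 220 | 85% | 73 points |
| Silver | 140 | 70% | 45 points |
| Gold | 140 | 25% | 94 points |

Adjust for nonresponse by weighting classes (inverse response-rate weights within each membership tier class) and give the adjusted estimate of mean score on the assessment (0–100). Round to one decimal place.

71.0

Inverse-response-rate weighting restores each class to its sampled count, so class totals weight by n_sampled:
  Bronze: 220 × 73 = 16,060
  Silver: 140 × 45 = 6300
  Gold: 140 × 94 = 13,160
Adjusted estimate = 35,520 / 500 = 71.04 → 71.0.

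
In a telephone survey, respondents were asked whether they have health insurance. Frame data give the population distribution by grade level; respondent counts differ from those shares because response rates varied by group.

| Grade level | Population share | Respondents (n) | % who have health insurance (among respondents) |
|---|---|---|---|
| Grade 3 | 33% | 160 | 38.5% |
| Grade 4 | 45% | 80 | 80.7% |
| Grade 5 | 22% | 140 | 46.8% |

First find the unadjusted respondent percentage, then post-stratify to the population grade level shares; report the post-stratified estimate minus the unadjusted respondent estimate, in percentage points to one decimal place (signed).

+8.9 percentage points

Without adjustment, the pooled respondent share is:
  (160/380)×38.5 + (80/380)×80.7 + (140/380)×46.8 = 50.4421%
Post-stratified estimate weights by population shares:
  0.33×38.5 + 0.45×80.7 + 0.22×46.8 = 59.316%
Difference = 59.316 − 50.4421 = 8.8739 pp.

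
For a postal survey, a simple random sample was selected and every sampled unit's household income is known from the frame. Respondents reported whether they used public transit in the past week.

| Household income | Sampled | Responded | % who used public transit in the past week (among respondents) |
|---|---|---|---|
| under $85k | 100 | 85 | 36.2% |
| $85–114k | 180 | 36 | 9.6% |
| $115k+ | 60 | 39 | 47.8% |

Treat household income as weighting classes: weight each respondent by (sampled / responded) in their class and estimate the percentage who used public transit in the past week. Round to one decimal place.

24.2%

Class response rates: under $85k 85/100 = 85%, $85–114k 36/180 = 20%, $115k+ 39/60 = 65%.
Weighting each respondent by the inverse class response rate inflates each class back to its sampled size, so the class weight is n_sampled:
  under $85k: 100 × 36.2 = 3620
  $85–114k: 180 × 9.6 = 1728
  $115k+: 60 × 47.8 = 2868
Adjusted estimate = 8216 / 340 = 24.1647 → 24.2%.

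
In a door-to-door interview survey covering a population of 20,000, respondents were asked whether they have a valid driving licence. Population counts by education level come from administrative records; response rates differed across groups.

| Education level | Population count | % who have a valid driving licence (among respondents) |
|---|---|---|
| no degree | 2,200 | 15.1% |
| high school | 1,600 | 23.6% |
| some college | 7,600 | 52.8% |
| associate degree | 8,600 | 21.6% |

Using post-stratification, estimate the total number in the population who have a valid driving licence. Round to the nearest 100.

6,600

Apply each group's respondent rate to its population count:
  no degree: 2,200 × 15.1% = 332.2
  high school: 1,600 × 23.6% = 377.6
  some college: 7,600 × 52.8% = 4012.8
  associate degree: 8,600 × 21.6% = 1857.6
Estimated total = 6580.2 → 6,600.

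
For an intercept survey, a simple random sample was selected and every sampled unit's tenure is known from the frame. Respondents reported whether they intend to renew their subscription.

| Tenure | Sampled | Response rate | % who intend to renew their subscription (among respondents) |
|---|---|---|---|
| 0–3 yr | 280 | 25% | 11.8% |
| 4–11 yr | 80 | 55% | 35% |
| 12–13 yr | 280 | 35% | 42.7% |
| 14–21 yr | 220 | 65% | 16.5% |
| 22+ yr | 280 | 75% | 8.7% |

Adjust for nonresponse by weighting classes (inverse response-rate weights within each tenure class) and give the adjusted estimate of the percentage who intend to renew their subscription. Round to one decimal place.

Each respondent's weight = sampled/responded in their class; summing within a class gives n_sampled, so:
  0–3 yr: 280 × 11.8 = 3304
  4–11 yr: 80 × 35 = 2800
  12–13 yr: 280 × 42.7 = 11,956
  14–21 yr: 220 × 16.5 = 3630
  22+ yr: 280 × 8.7 = 2436
Adjusted estimate = 24,126 / 1,140 = 21.1632 → 21.2%.

21.2%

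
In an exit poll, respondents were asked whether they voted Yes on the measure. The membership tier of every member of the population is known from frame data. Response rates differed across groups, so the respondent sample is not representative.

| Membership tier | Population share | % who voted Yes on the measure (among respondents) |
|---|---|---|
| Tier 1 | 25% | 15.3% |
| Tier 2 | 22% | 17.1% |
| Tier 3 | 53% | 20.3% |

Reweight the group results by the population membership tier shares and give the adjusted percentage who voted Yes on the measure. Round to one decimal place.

Weight each group's respondent value by its population share:
  Tier 1: 0.25 × 15.3 = 3.825
  Tier 2: 0.22 × 17.1 = 3.762
  Tier 3: 0.53 × 20.3 = 10.759
Post-stratified estimate = 18.346 → 18.3%.

18.3%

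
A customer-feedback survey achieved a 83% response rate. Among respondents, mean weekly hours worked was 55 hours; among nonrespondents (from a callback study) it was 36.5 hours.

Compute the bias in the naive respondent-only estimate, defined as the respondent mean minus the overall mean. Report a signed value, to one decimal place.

Nonresponse fraction = 1 − 0.83 = 0.17.
Bias = (nonresponse fraction) × (respondent mean − nonrespondent mean)
     = 0.17 × (55 − 36.5) = 0.17 × 18.5 = 3.145.

+3.1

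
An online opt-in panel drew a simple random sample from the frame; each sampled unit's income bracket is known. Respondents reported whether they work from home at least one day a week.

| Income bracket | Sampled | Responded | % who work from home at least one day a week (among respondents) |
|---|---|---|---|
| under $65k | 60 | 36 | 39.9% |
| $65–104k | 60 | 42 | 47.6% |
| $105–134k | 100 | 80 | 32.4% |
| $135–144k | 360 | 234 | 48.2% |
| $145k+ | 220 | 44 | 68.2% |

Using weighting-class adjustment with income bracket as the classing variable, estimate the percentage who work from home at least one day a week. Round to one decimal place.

51.1%

Class response rates: under $65k 36/60 = 60%, $65–104k 42/60 = 70%, $105–134k 80/100 = 80%, $135–144k 234/360 = 65%, $145k+ 44/220 = 20%.
Each respondent's weight = sampled/responded in their class; summing within a class gives n_sampled, so:
  under $65k: 60 × 39.9 = 2394
  $65–104k: 60 × 47.6 = 2856
  $105–134k: 100 × 32.4 = 3240
  $135–144k: 360 × 48.2 = 17,352
  $145k+: 220 × 68.2 = 15,004
Adjusted estimate = 40,846 / 800 = 51.0575 → 51.1%.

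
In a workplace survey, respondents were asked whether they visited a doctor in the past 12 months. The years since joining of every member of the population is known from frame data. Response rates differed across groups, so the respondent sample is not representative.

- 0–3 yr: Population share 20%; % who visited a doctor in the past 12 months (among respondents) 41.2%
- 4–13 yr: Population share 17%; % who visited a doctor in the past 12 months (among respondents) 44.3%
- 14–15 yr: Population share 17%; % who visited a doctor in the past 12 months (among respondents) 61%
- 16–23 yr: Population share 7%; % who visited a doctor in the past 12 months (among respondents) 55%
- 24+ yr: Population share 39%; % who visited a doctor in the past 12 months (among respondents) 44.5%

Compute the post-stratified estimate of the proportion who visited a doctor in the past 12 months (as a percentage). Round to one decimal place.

47.3%

Weight each group's respondent value by its population share:
  0–3 yr: 0.2 × 41.2 = 8.24
  4–13 yr: 0.17 × 44.3 = 7.531
  14–15 yr: 0.17 × 61 = 10.37
  16–23 yr: 0.07 × 55 = 3.85
  24+ yr: 0.39 × 44.5 = 17.355
Post-stratified estimate = 47.346 → 47.3%.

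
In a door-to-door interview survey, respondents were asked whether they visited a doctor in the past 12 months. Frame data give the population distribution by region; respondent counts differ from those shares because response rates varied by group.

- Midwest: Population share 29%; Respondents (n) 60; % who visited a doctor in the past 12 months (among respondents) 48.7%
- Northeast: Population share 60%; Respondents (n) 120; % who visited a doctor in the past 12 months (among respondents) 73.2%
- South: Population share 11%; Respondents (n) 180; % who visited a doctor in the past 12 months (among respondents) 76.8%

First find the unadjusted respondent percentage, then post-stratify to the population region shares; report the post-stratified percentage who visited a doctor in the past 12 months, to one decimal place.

Unadjusted (pooled respondent) estimate weights by respondent counts:
  (60/360)×48.7 + (120/360)×73.2 + (180/360)×76.8 = 70.9167%
Reweighting by population region shares:
  0.29×48.7 + 0.6×73.2 + 0.11×76.8 = 66.491%

66.5%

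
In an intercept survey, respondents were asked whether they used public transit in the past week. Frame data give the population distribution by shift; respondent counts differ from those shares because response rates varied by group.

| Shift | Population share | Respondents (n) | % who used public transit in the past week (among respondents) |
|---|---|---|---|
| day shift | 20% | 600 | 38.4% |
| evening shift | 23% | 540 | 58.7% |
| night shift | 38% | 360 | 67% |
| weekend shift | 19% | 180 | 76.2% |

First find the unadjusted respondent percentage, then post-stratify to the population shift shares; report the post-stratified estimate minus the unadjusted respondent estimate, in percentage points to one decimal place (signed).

Unadjusted (pooled respondent) estimate weights by respondent counts:
  (600/1680)×38.4 + (540/1680)×58.7 + (360/1680)×67 + (180/1680)×76.2 = 55.1036%
Reweighting by population shift shares:
  0.2×38.4 + 0.23×58.7 + 0.38×67 + 0.19×76.2 = 61.119%
Difference = 61.119 − 55.1036 = 6.0154 pp.

+6.0 percentage points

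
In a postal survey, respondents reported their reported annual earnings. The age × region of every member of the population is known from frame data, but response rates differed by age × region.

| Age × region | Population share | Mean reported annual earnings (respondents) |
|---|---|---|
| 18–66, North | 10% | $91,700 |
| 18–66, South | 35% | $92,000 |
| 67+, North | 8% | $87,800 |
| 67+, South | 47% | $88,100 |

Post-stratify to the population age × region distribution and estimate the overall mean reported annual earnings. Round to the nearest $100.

$89,800

Post-stratification weights by population share, not respondent share:
  18–66, North: 0.1 × 91,700 = 9170
  18–66, South: 0.35 × 92,000 = 32,200
  67+, North: 0.08 × 87,800 = 7024
  67+, South: 0.47 × 88,100 = 41,407
Post-stratified estimate = 89,801 → $89,800.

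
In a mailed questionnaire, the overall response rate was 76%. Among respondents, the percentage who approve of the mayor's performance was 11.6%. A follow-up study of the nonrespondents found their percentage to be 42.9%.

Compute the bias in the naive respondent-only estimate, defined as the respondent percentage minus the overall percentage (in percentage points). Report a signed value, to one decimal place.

-7.5 percentage points

Nonresponse fraction = 1 − 0.76 = 0.24.
Bias = (nonresponse fraction) × (respondent percentage − nonrespondent percentage)
     = 0.24 × (11.6 − 42.9) = 0.24 × -31.3 = -7.512.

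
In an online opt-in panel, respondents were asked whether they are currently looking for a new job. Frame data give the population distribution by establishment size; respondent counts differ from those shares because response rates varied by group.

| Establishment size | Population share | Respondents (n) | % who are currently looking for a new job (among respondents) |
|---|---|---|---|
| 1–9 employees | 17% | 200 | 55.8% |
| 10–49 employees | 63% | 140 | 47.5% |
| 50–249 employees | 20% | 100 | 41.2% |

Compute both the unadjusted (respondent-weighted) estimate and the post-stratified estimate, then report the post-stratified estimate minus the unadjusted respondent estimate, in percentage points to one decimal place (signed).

Naive respondent-only estimate (weights = respondent counts):
  (200/440)×55.8 + (140/440)×47.5 + (100/440)×41.2 = 49.8409%
Reweighting by population establishment size shares:
  0.17×55.8 + 0.63×47.5 + 0.2×41.2 = 47.651%
Difference = 47.651 − 49.8409 = -2.1899 pp.

-2.2 percentage points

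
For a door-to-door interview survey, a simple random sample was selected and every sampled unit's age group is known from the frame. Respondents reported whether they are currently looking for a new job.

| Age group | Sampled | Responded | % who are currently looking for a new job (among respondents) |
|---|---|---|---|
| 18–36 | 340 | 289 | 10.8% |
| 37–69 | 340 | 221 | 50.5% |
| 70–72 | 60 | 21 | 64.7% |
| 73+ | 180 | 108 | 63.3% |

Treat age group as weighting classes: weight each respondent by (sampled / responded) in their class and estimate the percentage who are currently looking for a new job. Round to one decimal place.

39.3%

Response rates by class: 18–36 289/340 = 85%, 37–69 221/340 = 65%, 70–72 21/60 = 35%, 73+ 108/180 = 60%.
Inverse-response-rate weighting restores each class to its sampled count, so class totals weight by n_sampled:
  18–36: 340 × 10.8 = 3672
  37–69: 340 × 50.5 = 17,170
  70–72: 60 × 64.7 = 3882
  73+: 180 × 63.3 = 11,394
Adjusted estimate = 36,118 / 920 = 39.2587 → 39.3%.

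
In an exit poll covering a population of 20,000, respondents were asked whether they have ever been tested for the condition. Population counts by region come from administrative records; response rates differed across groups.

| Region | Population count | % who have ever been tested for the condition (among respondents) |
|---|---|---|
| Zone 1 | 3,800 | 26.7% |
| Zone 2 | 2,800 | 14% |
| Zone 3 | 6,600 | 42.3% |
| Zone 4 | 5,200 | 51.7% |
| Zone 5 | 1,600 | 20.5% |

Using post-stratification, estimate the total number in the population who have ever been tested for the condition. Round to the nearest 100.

Each cell contributes its population count × the respondent rate:
  Zone 1: 3,800 × 26.7% = 1014.6
  Zone 2: 2,800 × 14% = 392
  Zone 3: 6,600 × 42.3% = 2791.8
  Zone 4: 5,200 × 51.7% = 2688.4
  Zone 5: 1,600 × 20.5% = 328
Estimated total = 7214.8 → 7,200.

7,200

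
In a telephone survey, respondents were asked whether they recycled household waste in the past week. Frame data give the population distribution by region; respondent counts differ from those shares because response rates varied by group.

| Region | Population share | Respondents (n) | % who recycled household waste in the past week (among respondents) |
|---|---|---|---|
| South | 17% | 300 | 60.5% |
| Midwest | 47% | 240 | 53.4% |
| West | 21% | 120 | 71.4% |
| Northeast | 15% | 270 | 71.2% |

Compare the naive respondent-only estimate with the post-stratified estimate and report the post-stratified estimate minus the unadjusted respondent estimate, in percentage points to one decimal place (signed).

Naive respondent-only estimate (weights = respondent counts):
  (300/930)×60.5 + (240/930)×53.4 + (120/930)×71.4 + (270/930)×71.2 = 63.1806%
Reweighting by population region shares:
  0.17×60.5 + 0.47×53.4 + 0.21×71.4 + 0.15×71.2 = 61.057%
Difference = 61.057 − 63.1806 = -2.1236 pp.

-2.1 percentage points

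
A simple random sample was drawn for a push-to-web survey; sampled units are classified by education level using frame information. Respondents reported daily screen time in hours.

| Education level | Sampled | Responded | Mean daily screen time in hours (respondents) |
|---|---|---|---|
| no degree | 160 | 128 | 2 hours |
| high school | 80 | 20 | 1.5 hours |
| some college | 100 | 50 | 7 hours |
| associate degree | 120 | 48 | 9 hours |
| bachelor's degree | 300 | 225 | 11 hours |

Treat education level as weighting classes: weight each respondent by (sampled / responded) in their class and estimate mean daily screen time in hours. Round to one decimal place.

7.3

Class response rates: no degree 128/160 = 80%, high school 20/80 = 25%, some college 50/100 = 50%, associate degree 48/120 = 40%, bachelor's degree 225/300 = 75%.
Each respondent's weight = sampled/responded in their class; summing within a class gives n_sampled, so:
  no degree: 160 × 2 = 320
  high school: 80 × 1.5 = 120
  some college: 100 × 7 = 700
  associate degree: 120 × 9 = 1080
  bachelor's degree: 300 × 11 = 3300
Adjusted estimate = 5520 / 760 = 7.26316 → 7.3.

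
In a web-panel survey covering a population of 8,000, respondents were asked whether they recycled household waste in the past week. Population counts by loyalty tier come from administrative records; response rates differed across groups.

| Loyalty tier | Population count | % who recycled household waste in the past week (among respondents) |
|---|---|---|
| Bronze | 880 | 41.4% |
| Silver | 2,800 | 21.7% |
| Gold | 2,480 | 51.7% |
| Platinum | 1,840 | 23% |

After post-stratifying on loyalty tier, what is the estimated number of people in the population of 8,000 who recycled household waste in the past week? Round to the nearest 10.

2,680

Apply each group's respondent rate to its population count:
  Bronze: 880 × 41.4% = 364.32
  Silver: 2,800 × 21.7% = 607.6
  Gold: 2,480 × 51.7% = 1282.16
  Platinum: 1,840 × 23% = 423.2
Estimated total = 2677.28 → 2,680.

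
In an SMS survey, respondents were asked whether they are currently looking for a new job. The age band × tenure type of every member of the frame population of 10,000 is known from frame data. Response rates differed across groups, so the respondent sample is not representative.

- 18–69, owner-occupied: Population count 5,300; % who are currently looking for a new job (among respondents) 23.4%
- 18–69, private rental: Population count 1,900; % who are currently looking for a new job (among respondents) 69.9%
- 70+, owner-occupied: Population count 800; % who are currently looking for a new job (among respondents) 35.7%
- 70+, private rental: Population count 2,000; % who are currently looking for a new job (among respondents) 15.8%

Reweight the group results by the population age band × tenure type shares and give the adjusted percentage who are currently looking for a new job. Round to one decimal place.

31.7%

Reweight to the known age band × tenure type distribution:
  18–69, owner-occupied: (5,300/10,000) × 23.4 = 12.402
  18–69, private rental: (1,900/10,000) × 69.9 = 13.281
  70+, owner-occupied: (800/10,000) × 35.7 = 2.856
  70+, private rental: (2,000/10,000) × 15.8 = 3.16
Post-stratified estimate = 31.699 → 31.7%.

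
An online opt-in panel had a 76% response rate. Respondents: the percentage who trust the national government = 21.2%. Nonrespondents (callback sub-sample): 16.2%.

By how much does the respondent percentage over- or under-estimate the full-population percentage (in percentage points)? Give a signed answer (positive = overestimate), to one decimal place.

+1.2 percentage points

Nonresponse fraction = 1 − 0.76 = 0.24.
Bias = (nonresponse fraction) × (respondent percentage − nonrespondent percentage)
     = 0.24 × (21.2 − 16.2) = 0.24 × 5 = 1.2.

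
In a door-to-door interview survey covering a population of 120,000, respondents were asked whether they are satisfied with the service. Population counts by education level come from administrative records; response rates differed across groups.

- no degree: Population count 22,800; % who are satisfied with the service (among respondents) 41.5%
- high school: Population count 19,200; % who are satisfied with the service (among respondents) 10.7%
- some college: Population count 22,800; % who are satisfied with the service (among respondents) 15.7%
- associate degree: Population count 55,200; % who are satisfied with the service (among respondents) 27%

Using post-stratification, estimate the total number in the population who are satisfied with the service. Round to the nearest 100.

30,000

Each cell contributes its population count × the respondent rate:
  no degree: 22,800 × 41.5% = 9462
  high school: 19,200 × 10.7% = 2054.4
  some college: 22,800 × 15.7% = 3579.6
  associate degree: 55,200 × 27% = 14,904
Estimated total = 30,000 → 30,000.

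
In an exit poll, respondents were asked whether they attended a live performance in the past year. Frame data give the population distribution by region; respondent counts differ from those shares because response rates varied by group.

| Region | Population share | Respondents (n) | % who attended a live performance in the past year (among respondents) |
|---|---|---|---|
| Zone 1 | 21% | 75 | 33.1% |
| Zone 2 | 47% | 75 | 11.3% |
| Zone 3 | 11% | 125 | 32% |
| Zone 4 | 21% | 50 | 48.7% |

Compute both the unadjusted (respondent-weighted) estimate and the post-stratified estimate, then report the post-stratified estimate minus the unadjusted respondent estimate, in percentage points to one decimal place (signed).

Without adjustment, the pooled respondent share is:
  (75/325)×33.1 + (75/325)×11.3 + (125/325)×32 + (50/325)×48.7 = 30.0462%
Reweighting by population region shares:
  0.21×33.1 + 0.47×11.3 + 0.11×32 + 0.21×48.7 = 26.009%
Difference = 26.009 − 30.0462 = -4.0372 pp.

-4.0 percentage points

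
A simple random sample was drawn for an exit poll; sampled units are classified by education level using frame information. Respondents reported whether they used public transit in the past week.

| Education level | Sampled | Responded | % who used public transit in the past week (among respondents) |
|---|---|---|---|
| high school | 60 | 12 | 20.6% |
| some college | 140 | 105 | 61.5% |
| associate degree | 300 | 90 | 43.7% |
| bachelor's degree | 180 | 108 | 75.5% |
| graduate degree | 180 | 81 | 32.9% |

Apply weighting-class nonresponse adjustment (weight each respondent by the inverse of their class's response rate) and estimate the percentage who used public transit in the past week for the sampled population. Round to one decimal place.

Response rates by class: high school 12/60 = 20%, some college 105/140 = 75%, associate degree 90/300 = 30%, bachelor's degree 108/180 = 60%, graduate degree 81/180 = 45%.
Inverse-response-rate weighting restores each class to its sampled count, so class totals weight by n_sampled:
  high school: 60 × 20.6 = 1236
  some college: 140 × 61.5 = 8610
  associate degree: 300 × 43.7 = 13,110
  bachelor's degree: 180 × 75.5 = 13,590
  graduate degree: 180 × 32.9 = 5922
Adjusted estimate = 42,468 / 860 = 49.3814 → 49.4%.

49.4%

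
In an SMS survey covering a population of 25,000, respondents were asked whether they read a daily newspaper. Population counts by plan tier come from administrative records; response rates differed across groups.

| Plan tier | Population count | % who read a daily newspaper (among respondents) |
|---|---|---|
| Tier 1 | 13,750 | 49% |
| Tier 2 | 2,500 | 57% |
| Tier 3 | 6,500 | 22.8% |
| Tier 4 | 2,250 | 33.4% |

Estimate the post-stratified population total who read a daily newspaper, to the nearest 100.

10,400

Apply each group's respondent rate to its population count:
  Tier 1: 13,750 × 49% = 6737.5
  Tier 2: 2,500 × 57% = 1425
  Tier 3: 6,500 × 22.8% = 1482
  Tier 4: 2,250 × 33.4% = 751.5
Estimated total = 10,396 → 10,400.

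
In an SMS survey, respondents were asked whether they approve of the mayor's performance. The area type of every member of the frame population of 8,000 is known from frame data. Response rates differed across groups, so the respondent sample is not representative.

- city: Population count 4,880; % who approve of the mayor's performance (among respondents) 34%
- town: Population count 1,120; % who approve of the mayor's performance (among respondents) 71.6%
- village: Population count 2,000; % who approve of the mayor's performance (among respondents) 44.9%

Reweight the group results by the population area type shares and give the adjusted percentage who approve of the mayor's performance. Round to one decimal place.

42.0%

Post-stratification weights by population share, not respondent share:
  city: (4,880/8,000) × 34 = 20.74
  town: (1,120/8,000) × 71.6 = 10.024
  village: (2,000/8,000) × 44.9 = 11.225
Post-stratified estimate = 41.989 → 42.0%.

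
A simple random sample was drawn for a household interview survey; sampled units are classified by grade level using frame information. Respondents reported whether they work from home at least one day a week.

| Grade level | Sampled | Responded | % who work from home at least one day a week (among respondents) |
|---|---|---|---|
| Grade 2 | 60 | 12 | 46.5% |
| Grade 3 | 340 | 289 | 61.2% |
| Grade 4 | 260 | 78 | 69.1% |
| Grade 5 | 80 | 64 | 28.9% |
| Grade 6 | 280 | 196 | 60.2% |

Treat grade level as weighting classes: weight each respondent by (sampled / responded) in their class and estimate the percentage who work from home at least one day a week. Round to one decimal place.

Class response rates: Grade 2 12/60 = 20%, Grade 3 289/340 = 85%, Grade 4 78/260 = 30%, Grade 5 64/80 = 80%, Grade 6 196/280 = 70%.
With weight = n_sampled/n_responded per class, the weighted class total is n_sampled:
  Grade 2: 60 × 46.5 = 2790
  Grade 3: 340 × 61.2 = 20,808
  Grade 4: 260 × 69.1 = 17,966
  Grade 5: 80 × 28.9 = 2312
  Grade 6: 280 × 60.2 = 16,856
Adjusted estimate = 60,732 / 1,020 = 59.5412 → 59.5%.

59.5%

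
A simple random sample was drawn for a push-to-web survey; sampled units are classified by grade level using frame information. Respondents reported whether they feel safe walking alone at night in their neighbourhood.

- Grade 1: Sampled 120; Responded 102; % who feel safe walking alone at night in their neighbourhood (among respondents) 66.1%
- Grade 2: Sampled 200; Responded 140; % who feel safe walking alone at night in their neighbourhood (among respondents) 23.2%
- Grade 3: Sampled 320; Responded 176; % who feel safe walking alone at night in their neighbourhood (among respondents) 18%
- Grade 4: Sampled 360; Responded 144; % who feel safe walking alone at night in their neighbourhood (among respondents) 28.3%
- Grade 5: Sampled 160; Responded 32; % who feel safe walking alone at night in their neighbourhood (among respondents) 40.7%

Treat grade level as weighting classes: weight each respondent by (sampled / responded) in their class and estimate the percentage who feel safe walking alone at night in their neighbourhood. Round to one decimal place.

Class response rates: Grade 1 102/120 = 85%, Grade 2 140/200 = 70%, Grade 3 176/320 = 55%, Grade 4 144/360 = 40%, Grade 5 32/160 = 20%.
Weighting each respondent by the inverse class response rate inflates each class back to its sampled size, so the class weight is n_sampled:
  Grade 1: 120 × 66.1 = 7932
  Grade 2: 200 × 23.2 = 4640
  Grade 3: 320 × 18 = 5760
  Grade 4: 360 × 28.3 = 10,188
  Grade 5: 160 × 40.7 = 6512
Adjusted estimate = 35,032 / 1,160 = 30.2 → 30.2%.

30.2%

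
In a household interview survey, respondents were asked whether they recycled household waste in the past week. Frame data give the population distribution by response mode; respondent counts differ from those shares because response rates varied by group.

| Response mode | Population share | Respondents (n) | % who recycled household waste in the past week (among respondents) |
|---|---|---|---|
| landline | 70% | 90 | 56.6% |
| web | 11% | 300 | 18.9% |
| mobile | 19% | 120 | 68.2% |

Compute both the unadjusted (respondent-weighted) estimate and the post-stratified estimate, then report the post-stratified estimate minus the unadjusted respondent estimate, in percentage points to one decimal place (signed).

+17.5 percentage points

Without adjustment, the pooled respondent share is:
  (90/510)×56.6 + (300/510)×18.9 + (120/510)×68.2 = 37.1529%
Post-stratified estimate weights by population shares:
  0.7×56.6 + 0.11×18.9 + 0.19×68.2 = 54.657%
Difference = 54.657 − 37.1529 = 17.5041 pp.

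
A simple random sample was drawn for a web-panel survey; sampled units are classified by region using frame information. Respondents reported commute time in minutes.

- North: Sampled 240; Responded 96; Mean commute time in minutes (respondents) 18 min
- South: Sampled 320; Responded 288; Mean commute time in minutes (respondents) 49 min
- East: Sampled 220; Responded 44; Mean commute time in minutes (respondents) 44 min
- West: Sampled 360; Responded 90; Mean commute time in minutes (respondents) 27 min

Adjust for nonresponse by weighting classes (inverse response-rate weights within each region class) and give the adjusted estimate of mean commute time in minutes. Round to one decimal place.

34.6

Response rates by class: North 96/240 = 40%, South 288/320 = 90%, East 44/220 = 20%, West 90/360 = 25%.
Weighting each respondent by the inverse class response rate inflates each class back to its sampled size, so the class weight is n_sampled:
  North: 240 × 18 = 4320
  South: 320 × 49 = 15,680
  East: 220 × 44 = 9680
  West: 360 × 27 = 9720
Adjusted estimate = 39,400 / 1,140 = 34.5614 → 34.6.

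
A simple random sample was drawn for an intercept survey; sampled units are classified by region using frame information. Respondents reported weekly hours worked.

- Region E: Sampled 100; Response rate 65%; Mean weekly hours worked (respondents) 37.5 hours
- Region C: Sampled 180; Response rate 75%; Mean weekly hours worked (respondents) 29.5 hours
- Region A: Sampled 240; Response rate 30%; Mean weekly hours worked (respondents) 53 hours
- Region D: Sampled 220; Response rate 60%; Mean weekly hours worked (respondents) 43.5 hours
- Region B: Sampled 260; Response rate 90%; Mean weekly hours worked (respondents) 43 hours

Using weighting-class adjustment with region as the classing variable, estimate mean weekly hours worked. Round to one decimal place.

42.5

Weighting each respondent by the inverse class response rate inflates each class back to its sampled size, so the class weight is n_sampled:
  Region E: 100 × 37.5 = 3750
  Region C: 180 × 29.5 = 5310
  Region A: 240 × 53 = 12,720
  Region D: 220 × 43.5 = 9570
  Region B: 260 × 43 = 11,180
Adjusted estimate = 42,530 / 1,000 = 42.53 → 42.5.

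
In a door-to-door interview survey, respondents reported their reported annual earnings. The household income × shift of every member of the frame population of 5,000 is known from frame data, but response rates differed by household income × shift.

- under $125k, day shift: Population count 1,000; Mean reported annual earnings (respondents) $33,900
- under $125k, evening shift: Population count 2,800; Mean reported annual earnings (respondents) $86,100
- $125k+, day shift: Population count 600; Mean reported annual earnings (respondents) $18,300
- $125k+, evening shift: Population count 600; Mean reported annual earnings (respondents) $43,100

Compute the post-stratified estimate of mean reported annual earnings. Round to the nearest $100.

Post-stratification weights by population share, not respondent share:
  under $125k, day shift: (1,000/5,000) × 33,900 = 6780
  under $125k, evening shift: (2,800/5,000) × 86,100 = 48,216
  $125k+, day shift: (600/5,000) × 18,300 = 2196
  $125k+, evening shift: (600/5,000) × 43,100 = 5172
Post-stratified estimate = 62,364 → $62,400.

$62,400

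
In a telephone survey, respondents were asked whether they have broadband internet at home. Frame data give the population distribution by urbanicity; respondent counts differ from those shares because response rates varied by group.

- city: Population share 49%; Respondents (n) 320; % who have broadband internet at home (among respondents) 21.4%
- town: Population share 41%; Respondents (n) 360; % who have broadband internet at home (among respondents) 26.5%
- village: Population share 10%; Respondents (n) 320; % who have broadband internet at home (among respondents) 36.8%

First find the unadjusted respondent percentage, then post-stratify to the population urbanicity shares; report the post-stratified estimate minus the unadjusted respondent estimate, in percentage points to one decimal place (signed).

-3.1 percentage points

Naive respondent-only estimate (weights = respondent counts):
  (320/1000)×21.4 + (360/1000)×26.5 + (320/1000)×36.8 = 28.164%
Post-stratifying to population shares instead:
  0.49×21.4 + 0.41×26.5 + 0.1×36.8 = 25.031%
Difference = 25.031 − 28.164 = -3.133 pp.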